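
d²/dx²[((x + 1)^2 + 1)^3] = 30*x^4 + 120*x^3 + 216*x^2 + 192*x + 72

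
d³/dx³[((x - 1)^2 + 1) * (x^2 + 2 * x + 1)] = 24*x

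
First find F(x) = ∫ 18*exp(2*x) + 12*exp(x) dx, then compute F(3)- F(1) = -(2 + 3*E)^2 + (2 + 3*exp(3))^2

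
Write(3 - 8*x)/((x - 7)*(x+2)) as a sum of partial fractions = -19/(9*(x + 2)) - 53/(9*(x - 7))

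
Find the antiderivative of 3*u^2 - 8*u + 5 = u^3 - 4*u^2 + 5*u + C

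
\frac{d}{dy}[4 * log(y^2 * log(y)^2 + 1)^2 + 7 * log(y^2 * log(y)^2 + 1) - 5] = (16*y*log(y)^2*log(y^2*log(y)^2 + 1) + 14*y*log(y)^2 + 16*y*log(y)*log(y^2*log(y)^2 + 1) + 14*y*log(y))/(y^2*log(y)^2 + 1)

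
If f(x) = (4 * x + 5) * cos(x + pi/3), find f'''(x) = 4*x*sin(x + pi/3) + 5*sin(x + pi/3) - 12*cos(x + pi/3)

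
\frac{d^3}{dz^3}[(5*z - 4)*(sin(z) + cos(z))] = 5*z*sin(z) - 5*z*cos(z) - 19*sin(z) - 11*cos(z)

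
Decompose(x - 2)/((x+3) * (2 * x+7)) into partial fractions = 11/(2*x + 7) - 5/(x + 3)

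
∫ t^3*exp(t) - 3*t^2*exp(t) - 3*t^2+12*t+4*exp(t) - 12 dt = (t - 2)^3*(exp(t) - 1) + C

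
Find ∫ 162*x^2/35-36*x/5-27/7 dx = 54*x^3/35 - 18*x^2/5 - 27*x/7 + C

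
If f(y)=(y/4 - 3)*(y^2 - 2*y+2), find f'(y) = 3*y^2/4 - 7*y + 13/2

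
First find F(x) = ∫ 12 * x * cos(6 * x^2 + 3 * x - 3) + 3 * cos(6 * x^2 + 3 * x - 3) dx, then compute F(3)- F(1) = sin(60) - sin(6)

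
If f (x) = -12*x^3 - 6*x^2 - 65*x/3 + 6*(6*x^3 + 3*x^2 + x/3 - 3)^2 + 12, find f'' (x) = 6480*x^4 + 4320*x^3 + 936*x^2 - 1296*x - 680/3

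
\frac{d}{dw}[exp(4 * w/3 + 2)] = 4*exp(4*w/3 + 2)/3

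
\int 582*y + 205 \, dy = 291*y^2 + 205*y + C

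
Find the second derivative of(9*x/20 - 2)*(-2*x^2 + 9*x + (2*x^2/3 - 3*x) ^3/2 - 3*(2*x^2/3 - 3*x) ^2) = 14*x^5/5 - 323*x^4/9 + 149*x^3 - 1921*x^2/10 - 603*x/10 + 1241/10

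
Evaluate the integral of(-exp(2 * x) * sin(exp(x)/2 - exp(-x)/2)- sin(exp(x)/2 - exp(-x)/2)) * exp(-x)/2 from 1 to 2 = cos((-exp(2) + exp(-2))/2) - cos((E - exp(-1))/2)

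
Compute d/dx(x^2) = 2*x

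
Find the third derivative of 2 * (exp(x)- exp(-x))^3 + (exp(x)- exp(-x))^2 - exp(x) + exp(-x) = (54*exp(6*x) + 8*exp(5*x) - 7*exp(4*x) - 7*exp(2*x) - 8*exp(x) + 54)*exp(-3*x)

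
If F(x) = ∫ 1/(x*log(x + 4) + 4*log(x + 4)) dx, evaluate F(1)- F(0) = -log(log(4)) + log(log(5))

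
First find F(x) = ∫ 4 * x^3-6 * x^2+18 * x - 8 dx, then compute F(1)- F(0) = 0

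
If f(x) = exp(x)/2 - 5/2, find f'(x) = exp(x)/2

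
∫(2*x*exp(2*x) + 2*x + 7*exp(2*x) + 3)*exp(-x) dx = 2*(2*x + 5)*sinh(x) + C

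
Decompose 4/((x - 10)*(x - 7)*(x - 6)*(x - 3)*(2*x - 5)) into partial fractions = 64/(945*(2*x - 5)) - 1/(21*(x - 3)) + 1/(21*(x - 6)) - 1/(27*(x - 7)) + 1/(315*(x - 10))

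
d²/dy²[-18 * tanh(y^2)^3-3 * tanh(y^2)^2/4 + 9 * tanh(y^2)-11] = -864*y^2*tanh(y^2)^5 - 18*y^2*tanh(y^2)^4 + 1368*y^2*tanh(y^2)^3 + 24*y^2*tanh(y^2)^2 - 504*y^2*tanh(y^2) - 6*y^2 + 108*tanh(y^2)^4 + 3*tanh(y^2)^3 - 126*tanh(y^2)^2 - 3*tanh(y^2) + 18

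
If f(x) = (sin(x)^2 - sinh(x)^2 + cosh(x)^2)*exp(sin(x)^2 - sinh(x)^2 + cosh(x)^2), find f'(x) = 2*E*(sin(x)^2 + 2)*exp(sin(x)^2)*sin(x)*cos(x)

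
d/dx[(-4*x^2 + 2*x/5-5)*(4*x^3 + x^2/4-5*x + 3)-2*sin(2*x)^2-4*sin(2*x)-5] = -80*x^4 + 12*x^3/5 + 3*x^2/10 - 61*x/2 - 4*sin(4*x) - 8*cos(2*x) + 131/5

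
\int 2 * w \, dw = w^2 + C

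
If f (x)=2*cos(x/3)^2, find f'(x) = -2*sin(2*x/3)/3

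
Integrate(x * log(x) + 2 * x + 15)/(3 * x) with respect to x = (x + 15)*(log(x) + 1)/3 + C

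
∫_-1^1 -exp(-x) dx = -E + exp(-1)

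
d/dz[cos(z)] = -sin(z)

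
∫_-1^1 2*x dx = 0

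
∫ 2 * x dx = x^2 + C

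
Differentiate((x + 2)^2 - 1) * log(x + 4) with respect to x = (2*x^2*log(x + 4) + x^2 + 12*x*log(x + 4) + 4*x + 16*log(x + 4) + 3)/(x + 4)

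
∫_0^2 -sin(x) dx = -1 + cos(2)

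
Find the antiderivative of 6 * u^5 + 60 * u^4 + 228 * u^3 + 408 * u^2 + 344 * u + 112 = u^6 + 12*u^5 + 57*u^4 + 136*u^3 + 172*u^2 + 112*u + C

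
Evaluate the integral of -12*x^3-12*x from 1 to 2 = -63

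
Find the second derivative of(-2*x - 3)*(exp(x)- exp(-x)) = (-2*x*exp(2*x) + 2*x - 7*exp(2*x) - 1)*exp(-x)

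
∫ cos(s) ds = sin(s) + C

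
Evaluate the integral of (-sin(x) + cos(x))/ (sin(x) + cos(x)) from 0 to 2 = log(cos(2) + sin(2))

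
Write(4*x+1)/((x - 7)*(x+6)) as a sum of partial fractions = 23/(13*(x + 6)) + 29/(13*(x - 7))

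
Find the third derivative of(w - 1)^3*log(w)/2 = (6*w^3*log(w) + 11*w^3 - 6*w^2 - 3*w - 2)/(2*w^3)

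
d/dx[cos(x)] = -sin(x)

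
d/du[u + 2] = 1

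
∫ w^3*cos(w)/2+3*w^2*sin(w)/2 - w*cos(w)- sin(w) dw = w*(w^2 - 2)*sin(w)/2 + C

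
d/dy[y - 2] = 1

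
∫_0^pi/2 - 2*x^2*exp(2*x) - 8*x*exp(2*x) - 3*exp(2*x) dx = (-3*pi/2 - pi^2/4)*exp(pi)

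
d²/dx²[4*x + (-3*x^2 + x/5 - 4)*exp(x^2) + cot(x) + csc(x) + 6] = -12*x^4*exp(x^2) + 4*x^3*exp(x^2)/5 - 46*x^2*exp(x^2) + 6*x*exp(x^2)/5 - 14*exp(x^2) - 1/sin(x) + 2*cos(x)/sin(x)^3 + 2/sin(x)^3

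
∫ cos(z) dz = sin(z) + C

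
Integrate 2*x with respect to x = x^2 + C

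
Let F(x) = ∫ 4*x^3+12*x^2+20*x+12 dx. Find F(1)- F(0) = 27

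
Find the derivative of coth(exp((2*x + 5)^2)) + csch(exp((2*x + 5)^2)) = -4*(2*x*cosh(exp(25)*exp(20*x)*exp(4*x^2)) + 2*x + 5*cosh(exp(25)*exp(20*x)*exp(4*x^2)) + 5)*exp(25)*exp(20*x)*exp(4*x^2)/sinh(exp(25)*exp(20*x)*exp(4*x^2))^2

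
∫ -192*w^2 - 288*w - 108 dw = -64*w^3 - 144*w^2 - 108*w + C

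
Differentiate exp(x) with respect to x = exp(x)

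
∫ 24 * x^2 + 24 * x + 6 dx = 8*x^3 + 12*x^2 + 6*x + C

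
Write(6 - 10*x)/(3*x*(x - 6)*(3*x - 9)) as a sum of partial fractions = 8/(27*(x - 3)) - 1/(3*(x - 6)) + 1/(27*x)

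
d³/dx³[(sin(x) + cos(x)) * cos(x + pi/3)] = 4*sqrt(2)*sin(2*x + pi/12)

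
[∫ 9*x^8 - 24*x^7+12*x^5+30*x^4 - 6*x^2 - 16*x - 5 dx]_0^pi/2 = -pi^2/2 - pi + (-pi^2/4 - pi/2 - 1 + pi^3/8)^3 + 1 + pi^3/4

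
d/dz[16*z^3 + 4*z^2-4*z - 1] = 48*z^2 + 8*z - 4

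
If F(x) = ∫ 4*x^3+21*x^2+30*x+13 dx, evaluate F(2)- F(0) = 158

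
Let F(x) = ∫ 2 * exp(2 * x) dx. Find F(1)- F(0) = -1 + exp(2)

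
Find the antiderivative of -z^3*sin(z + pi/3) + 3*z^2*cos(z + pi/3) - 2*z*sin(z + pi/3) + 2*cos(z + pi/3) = z*(z^2 + 2)*cos(z + pi/3) + C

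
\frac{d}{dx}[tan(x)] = cos(x)^(-2)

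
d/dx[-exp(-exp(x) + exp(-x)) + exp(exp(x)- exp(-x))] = (exp(2*x) + exp(2*exp(x) - 2*exp(-x)) + exp(2*x + 2*exp(x) - 2*exp(-x)) + 1)*exp(-x - exp(x) + exp(-x))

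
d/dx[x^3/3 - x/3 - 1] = x^2 - 1/3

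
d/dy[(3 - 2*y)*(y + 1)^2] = -6*y^2 - 2*y + 4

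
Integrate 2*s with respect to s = s^2 + C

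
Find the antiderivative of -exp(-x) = exp(-x) + C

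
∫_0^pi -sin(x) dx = -2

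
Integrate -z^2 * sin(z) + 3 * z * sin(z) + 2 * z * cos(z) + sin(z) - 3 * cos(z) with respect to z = (z^2 - 3*z - 1)*cos(z) + C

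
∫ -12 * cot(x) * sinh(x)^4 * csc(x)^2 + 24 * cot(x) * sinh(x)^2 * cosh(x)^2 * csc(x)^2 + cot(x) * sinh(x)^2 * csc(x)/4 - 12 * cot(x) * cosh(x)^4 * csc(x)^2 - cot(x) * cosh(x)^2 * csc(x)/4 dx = (24*csc(x) + 1)*csc(x)/4 + C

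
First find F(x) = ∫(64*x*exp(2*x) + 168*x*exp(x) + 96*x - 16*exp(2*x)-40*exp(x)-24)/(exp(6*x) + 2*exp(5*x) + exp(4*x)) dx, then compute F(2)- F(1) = -8*(-2*exp(2)/(1 + exp(2)) + 6)*exp(-8) + 4*(-2*E/(1 + E) + 6)*exp(-4)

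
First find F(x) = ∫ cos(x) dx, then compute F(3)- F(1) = -sin(1) + sin(3)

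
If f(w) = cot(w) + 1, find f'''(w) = -6*cot(w)^4 - 8*cot(w)^2 - 2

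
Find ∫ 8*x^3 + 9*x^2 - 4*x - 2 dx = 2*x^4 + 3*x^3 - 2*x^2 - 2*x + C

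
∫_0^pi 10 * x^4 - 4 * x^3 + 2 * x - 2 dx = (-pi + pi^3)*(-pi + 2 + 2*pi^2)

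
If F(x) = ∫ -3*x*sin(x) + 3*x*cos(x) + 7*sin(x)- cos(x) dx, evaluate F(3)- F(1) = 5*cos(3) + cos(1) + 5*sin(3) + sin(1)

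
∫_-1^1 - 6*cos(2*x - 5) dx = -3*sin(7) + 3*sin(3)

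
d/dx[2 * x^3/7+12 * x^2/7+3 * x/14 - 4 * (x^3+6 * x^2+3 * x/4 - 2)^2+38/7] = -24*x^5 - 240*x^4 - 600*x^3 - 414*x^2/7 + 2673*x/14 + 171/14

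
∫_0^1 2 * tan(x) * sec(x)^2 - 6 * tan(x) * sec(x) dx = -4 + (-3 + sec(1))^2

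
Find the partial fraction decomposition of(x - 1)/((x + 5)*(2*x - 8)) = 1/(3*(x + 5)) + 1/(6*(x - 4))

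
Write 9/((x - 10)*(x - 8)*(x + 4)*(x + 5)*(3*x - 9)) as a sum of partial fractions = 1/(520*(x + 5)) - 1/(392*(x + 4)) + 3/(1960*(x - 3)) - 1/(520*(x - 8)) + 1/(980*(x - 10))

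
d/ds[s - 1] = 1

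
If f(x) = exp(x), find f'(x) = exp(x)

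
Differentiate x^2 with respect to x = 2*x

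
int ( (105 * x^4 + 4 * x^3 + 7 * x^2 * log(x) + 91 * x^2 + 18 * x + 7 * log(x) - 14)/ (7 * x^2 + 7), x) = 5*x^3 + 2*x^2/7 + x*log(x) - 3*x + log(x^2 + 1) + C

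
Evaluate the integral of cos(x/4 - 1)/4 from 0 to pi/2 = cos(1 + 3*pi/8) + sin(1)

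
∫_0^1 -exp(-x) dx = -1 + exp(-1)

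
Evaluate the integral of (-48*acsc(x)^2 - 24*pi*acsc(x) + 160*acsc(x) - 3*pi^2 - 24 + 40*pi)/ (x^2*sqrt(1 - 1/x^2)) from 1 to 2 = -151*pi^3/27 - 8*pi + 280*pi^2/9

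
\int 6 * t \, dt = 3*t^2 + C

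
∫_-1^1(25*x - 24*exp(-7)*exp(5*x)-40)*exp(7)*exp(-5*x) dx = -12*exp(12) - 48 + 2*exp(2)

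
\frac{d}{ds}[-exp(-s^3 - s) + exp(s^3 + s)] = (3*s^2*exp(2*s^3 + 2*s) + 3*s^2 + exp(2*s^3 + 2*s) + 1)*exp(-s^3 - s)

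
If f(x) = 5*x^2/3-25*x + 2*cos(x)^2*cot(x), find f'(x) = 10*x/3 + 4*sin(x)^2 - 27 - 2/sin(x)^2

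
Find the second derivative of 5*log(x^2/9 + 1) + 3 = (90 - 10*x^2)/(x^4 + 18*x^2 + 81)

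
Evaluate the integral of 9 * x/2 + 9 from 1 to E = -45/4 + 9*exp(2)/4 + 9*E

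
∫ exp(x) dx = exp(x) + C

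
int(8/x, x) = 8*log(x) + C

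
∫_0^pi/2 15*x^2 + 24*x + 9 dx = -2 + (1 + pi/2)^2*(2 + 5*pi/2)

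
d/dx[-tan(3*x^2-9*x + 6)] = -6*x*tan(3*x^2 - 9*x + 6)^2 - 6*x + 9*tan(3*x^2 - 9*x + 6)^2 + 9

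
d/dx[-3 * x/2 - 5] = -3/2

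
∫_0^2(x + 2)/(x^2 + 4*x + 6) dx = -log(6)/2 + log(18)/2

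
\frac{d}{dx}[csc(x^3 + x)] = -(3*x^2 + 1)*cos(x*(x^2 + 1))/sin(x*(x^2 + 1))^2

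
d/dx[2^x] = 2^x*log(2)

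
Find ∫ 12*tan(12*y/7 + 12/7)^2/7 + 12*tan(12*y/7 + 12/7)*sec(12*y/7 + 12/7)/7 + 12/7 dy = tan(12*y/7 + 12/7) + sec(12*y/7 + 12/7) + C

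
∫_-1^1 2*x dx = 0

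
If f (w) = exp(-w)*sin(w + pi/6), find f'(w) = sqrt(2)*exp(-w)*cos(w + 5*pi/12)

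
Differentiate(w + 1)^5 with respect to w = 5*w^4 + 20*w^3 + 30*w^2 + 20*w + 5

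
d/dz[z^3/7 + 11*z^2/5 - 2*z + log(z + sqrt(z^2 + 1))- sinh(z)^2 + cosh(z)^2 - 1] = (15*z^4 + 15*z^3*sqrt(z^2 + 1) + 154*z^3 + 154*z^2*sqrt(z^2 + 1) - 55*z^2 - 70*z*sqrt(z^2 + 1) + 189*z + 35*sqrt(z^2 + 1) - 70)/(35*z^2 + 35*z*sqrt(z^2 + 1) + 35)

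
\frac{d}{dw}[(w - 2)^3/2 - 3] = 3*w^2/2 - 6*w + 6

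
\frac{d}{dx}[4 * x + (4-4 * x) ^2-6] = 32*x - 28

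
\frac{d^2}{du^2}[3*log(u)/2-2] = -3/(2*u^2)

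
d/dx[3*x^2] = 6*x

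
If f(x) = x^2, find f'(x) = 2*x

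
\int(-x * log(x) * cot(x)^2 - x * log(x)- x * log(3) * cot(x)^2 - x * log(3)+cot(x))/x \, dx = log(3*x)*cot(x) + C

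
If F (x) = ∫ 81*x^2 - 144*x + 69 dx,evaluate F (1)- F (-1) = 192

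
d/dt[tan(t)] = cos(t)^(-2)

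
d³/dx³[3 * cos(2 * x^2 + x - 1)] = 192*x^3*sin(2*x^2 + x - 1) + 144*x^2*sin(2*x^2 + x - 1) + 36*x*sin(2*x^2 + x - 1) - 144*x*cos(2*x^2 + x - 1) + 3*sin(2*x^2 + x - 1) - 36*cos(2*x^2 + x - 1)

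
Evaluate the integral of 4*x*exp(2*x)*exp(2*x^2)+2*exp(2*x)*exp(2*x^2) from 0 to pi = -1 + exp(2*pi + 2*pi^2)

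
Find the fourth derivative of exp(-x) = exp(-x)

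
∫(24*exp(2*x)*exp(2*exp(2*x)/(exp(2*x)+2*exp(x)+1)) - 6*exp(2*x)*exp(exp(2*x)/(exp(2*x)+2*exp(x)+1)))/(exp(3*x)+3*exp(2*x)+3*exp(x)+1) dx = (6*exp(exp(2*x)/(exp(x) + 1)^2) - 3)*exp(exp(2*x)/(exp(x) + 1)^2) + C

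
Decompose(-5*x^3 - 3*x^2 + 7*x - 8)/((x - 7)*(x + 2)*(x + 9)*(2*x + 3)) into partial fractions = 67/(255*(2*x + 3)) - 3331/(1680*(x + 9)) + 2/(21*(x + 2)) - 607/(816*(x - 7))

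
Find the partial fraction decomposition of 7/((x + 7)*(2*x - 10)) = -7/(24*(x + 7)) + 7/(24*(x - 5))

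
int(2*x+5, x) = x^2 + 5*x + C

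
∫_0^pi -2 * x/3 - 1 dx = -pi^2/3 - pi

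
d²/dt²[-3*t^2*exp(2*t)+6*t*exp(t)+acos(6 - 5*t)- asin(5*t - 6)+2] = -12*t^2*exp(2*t) - 24*t*exp(2*t) + 6*t*exp(t) - 6*exp(2*t) + 12*exp(t)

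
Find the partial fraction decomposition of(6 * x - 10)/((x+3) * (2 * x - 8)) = 2/(x + 3) + 1/(x - 4)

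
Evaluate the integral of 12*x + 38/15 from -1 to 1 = 76/15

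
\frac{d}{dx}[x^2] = 2*x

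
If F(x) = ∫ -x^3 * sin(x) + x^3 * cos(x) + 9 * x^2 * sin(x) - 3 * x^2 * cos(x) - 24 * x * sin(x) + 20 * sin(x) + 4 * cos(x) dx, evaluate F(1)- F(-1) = -28*sin(1) + 26*cos(1)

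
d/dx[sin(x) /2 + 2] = cos(x)/2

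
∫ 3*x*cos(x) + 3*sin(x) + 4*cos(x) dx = (3*x + 4)*sin(x) + C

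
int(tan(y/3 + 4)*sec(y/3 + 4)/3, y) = sec(y/3 + 4) + C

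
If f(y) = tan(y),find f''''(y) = 24*tan(y)^5 + 40*tan(y)^3 + 16*tan(y)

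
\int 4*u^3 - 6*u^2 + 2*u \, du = u^4 - 2*u^3 + u^2 + C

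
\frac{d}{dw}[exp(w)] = exp(w)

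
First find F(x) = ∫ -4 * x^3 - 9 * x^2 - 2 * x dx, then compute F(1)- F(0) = -5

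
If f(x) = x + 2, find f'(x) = 1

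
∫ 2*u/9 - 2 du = u^2/9 - 2*u + C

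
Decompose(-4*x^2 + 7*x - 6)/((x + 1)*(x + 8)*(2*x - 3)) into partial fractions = -18/(95*(2*x - 3)) - 318/(133*(x + 8)) + 17/(35*(x + 1))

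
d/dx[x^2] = 2*x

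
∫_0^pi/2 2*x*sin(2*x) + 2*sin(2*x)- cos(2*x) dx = pi/2 + 2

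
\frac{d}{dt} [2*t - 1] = 2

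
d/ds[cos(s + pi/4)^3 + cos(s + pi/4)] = -7*sin(s + pi/4)/4 - 3*cos(3*s + pi/4)/4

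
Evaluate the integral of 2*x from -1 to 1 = 0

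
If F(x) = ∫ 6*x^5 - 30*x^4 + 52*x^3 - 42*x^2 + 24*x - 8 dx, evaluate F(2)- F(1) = 2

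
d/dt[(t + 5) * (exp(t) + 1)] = t*exp(t) + 6*exp(t) + 1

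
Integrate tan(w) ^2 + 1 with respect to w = tan(w) + C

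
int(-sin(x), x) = cos(x) + C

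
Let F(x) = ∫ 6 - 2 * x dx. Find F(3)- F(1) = 4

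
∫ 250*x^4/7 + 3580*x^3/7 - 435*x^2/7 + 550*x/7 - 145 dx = 50*x^5/7 + 895*x^4/7 - 145*x^3/7 + 275*x^2/7 - 145*x + C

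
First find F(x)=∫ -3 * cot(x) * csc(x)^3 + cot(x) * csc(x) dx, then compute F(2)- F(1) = -csc(1)^3 - csc(2) + csc(1) + csc(2)^3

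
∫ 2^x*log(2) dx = 2^x + C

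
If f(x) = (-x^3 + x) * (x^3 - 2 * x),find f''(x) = -30*x^4 + 36*x^2 - 4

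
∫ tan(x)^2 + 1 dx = tan(x) + C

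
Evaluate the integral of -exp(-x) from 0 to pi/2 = -1 + exp(-pi/2)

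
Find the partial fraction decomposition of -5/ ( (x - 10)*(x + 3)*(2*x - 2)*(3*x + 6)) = 5/(312*(x + 3)) - 5/(216*(x + 2)) + 5/(648*(x - 1)) - 5/(8424*(x - 10))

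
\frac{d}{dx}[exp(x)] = exp(x)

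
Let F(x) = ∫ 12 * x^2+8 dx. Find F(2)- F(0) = 48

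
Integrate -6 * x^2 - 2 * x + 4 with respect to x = -2*x^3 - x^2 + 4*x + C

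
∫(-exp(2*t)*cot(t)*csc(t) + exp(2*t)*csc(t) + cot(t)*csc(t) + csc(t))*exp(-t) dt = 2*sinh(t)*csc(t) + C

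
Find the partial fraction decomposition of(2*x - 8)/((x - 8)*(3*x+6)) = 2/(5*(x + 2)) + 4/(15*(x - 8))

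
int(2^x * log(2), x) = 2^x + C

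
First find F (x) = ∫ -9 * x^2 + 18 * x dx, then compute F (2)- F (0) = 12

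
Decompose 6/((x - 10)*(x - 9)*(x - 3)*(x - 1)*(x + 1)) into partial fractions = 3/(440*(x + 1)) - 1/(48*(x - 1)) + 1/(56*(x - 3)) - 1/(80*(x - 9)) + 2/(231*(x - 10))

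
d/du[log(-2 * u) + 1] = 1/u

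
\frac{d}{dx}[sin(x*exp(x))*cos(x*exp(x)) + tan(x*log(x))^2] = -2*x*exp(x)*sin(x*exp(x))^2 + x*exp(x) - 2*exp(x)*sin(x*exp(x))^2 + exp(x) + 2*log(x)*sin(x*log(x))/cos(x*log(x))^3 + 2*sin(x*log(x))/cos(x*log(x))^3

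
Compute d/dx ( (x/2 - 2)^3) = 3*x^2/8 - 3*x + 6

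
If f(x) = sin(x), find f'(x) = cos(x)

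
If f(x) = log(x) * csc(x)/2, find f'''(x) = (x^3*log(x)*cos(x)/sin(x) - 6*x^3*log(x)*cos(x)/sin(x)^3 - 3*x^2 + 6*x^2/sin(x)^2 + 3*x*cos(x)/sin(x) + 2)/(2*x^3*sin(x))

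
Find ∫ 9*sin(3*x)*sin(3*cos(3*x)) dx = cos(3*cos(3*x)) + C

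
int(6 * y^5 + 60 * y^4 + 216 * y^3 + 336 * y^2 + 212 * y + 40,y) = y^6 + 12*y^5 + 54*y^4 + 112*y^3 + 106*y^2 + 40*y + C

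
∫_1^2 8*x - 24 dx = -12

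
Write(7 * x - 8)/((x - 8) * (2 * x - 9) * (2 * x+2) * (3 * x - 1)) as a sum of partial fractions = -153/(4600*(3*x - 1)) - 94/(1925*(2*x - 9)) + 5/(264*(x + 1)) + 8/(483*(x - 8))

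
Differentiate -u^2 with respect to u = -2*u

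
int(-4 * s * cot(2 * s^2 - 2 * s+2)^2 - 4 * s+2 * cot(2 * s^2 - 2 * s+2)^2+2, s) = cot(2*s^2 - 2*s + 2) + C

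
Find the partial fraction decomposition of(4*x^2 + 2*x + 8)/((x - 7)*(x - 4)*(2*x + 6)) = 19/(70*(x + 3)) - 40/(21*(x - 4)) + 109/(30*(x - 7))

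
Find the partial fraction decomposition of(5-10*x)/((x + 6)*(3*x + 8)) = 19/(2*(3*x + 8)) - 13/(2*(x + 6))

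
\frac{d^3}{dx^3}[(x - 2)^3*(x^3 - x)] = 120*x^3 - 360*x^2 + 264*x - 12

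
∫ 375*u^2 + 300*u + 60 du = 125*u^3 + 150*u^2 + 60*u + C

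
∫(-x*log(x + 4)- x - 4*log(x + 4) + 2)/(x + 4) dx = (2 - x)*log(x + 4) + C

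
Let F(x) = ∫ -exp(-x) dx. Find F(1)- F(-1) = -E + exp(-1)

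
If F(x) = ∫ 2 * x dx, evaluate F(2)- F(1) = 3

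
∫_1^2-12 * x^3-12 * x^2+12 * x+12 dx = -43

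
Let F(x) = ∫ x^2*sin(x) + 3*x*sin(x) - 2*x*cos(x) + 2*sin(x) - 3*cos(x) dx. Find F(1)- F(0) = 2 - 6*cos(1)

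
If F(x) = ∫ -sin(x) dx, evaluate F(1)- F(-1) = 0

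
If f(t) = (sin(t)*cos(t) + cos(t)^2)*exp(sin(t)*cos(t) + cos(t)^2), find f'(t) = E*(cos(4*t) + 3*sqrt(2)*cos(2*t + pi/4))*exp(cos(2*t)/2 - 1/2)*exp(sin(2*t)/2)/2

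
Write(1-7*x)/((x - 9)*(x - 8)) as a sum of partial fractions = 55/(x - 8) - 62/(x - 9)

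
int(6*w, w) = 3*w^2 + C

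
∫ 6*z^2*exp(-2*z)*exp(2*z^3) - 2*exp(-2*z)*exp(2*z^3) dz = exp(2*z*(z^2 - 1)) + C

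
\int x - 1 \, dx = x^2/2 - x + C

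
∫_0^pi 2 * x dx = pi^2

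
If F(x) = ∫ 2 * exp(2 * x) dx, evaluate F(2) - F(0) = -1 + exp(4)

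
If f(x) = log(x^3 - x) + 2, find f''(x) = (-3*x^4 - 1)/(x^6 - 2*x^4 + x^2)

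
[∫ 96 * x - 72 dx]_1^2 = 72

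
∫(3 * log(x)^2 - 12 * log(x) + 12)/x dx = (log(x) - 2)^3 + C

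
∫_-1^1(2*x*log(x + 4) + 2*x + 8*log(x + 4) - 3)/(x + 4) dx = -log(5) + 5*log(3)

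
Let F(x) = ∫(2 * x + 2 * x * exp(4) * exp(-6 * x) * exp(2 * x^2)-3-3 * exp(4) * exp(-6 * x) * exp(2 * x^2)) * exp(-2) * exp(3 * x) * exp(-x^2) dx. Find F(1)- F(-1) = -exp(6) + exp(-6)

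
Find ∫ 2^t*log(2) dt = 2^t + C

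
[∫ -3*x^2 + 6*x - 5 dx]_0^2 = -6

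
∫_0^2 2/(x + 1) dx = log(9)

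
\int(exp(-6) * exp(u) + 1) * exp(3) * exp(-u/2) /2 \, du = 2*sinh(u/2 - 3) + C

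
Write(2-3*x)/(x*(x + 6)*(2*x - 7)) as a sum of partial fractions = -34/(133*(2*x - 7)) + 10/(57*(x + 6)) - 1/(21*x)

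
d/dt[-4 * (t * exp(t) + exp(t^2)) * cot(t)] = -4*t*exp(t)/tan(t) + 4*t*exp(t)/sin(t)^2 - 8*t*exp(t^2)/tan(t) - 4*exp(t)/tan(t) + 4*exp(t^2)/sin(t)^2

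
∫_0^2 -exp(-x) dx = -1 + exp(-2)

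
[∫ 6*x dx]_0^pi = 3*pi^2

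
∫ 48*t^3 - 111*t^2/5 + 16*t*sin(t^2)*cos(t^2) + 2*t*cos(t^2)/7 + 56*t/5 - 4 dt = t*(3*t - 2)*(20*t^2 + t + 10)/5 + 4*sin(t^2)^2 + sin(t^2)/7 + C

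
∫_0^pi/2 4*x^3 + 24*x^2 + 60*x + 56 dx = -49 + (3 + (pi/2 + 2)^2)^2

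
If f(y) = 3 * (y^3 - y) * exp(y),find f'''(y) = 3*y^3*exp(y) + 27*y^2*exp(y) + 51*y*exp(y) + 9*exp(y)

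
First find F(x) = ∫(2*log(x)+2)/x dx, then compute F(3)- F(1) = -1 + (1 + log(3))^2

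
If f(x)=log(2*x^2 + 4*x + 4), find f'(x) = (2*x + 2)/(x^2 + 2*x + 2)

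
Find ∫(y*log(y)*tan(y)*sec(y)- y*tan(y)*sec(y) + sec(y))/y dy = (log(y) - 1)*sec(y) + C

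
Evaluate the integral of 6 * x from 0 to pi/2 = 3*pi^2/4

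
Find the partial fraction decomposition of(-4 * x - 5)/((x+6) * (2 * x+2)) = -19/(10*(x + 6)) - 1/(10*(x + 1))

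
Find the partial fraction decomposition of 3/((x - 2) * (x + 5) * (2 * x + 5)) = -4/(15*(2*x + 5)) + 3/(35*(x + 5)) + 1/(21*(x - 2))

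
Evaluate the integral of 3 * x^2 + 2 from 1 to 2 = 9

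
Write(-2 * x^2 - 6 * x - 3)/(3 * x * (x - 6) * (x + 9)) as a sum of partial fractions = -37/(135*(x + 9)) - 37/(90*(x - 6)) + 1/(54*x)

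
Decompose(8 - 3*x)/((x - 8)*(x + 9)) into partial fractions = -35/(17*(x + 9)) - 16/(17*(x - 8))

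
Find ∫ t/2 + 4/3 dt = t^2/4 + 4*t/3 + C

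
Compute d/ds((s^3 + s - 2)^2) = 6*s^5 + 8*s^3 - 12*s^2 + 2*s - 4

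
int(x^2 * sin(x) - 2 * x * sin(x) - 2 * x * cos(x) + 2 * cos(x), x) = x*(2 - x)*cos(x) + C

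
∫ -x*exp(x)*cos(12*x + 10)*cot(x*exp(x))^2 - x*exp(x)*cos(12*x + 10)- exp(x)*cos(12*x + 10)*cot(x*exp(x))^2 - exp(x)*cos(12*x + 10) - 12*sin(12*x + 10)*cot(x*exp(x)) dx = cos(12*x + 10)*cot(x*exp(x)) + C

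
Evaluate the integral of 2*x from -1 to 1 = 0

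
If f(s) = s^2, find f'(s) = 2*s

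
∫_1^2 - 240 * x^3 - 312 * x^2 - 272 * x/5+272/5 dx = -8276/5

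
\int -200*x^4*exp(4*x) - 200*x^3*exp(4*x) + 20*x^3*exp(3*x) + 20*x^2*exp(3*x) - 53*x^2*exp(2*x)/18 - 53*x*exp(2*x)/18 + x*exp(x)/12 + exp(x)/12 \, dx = x*(-8*x*(15*x*exp(x) - 1)^2*exp(x) - 45*x*exp(x) + 3)*exp(x)/36 + C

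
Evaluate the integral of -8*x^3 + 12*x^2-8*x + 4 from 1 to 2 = -10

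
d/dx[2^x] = 2^x*log(2)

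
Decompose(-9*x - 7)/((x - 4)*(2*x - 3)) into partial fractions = 41/(5*(2*x - 3)) - 43/(5*(x - 4))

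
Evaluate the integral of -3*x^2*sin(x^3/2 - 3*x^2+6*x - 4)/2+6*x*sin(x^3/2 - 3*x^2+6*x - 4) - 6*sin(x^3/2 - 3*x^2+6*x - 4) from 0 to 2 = 1 - cos(4)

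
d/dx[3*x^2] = 6*x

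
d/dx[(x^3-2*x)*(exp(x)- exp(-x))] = (x^3*exp(2*x) + x^3 + 3*x^2*exp(2*x) - 3*x^2 - 2*x*exp(2*x) - 2*x - 2*exp(2*x) + 2)*exp(-x)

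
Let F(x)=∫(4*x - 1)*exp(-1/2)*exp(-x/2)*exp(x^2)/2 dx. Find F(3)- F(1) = -1 + exp(7)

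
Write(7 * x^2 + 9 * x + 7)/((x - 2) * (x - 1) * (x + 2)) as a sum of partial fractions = 17/(12*(x + 2)) - 23/(3*(x - 1)) + 53/(4*(x - 2))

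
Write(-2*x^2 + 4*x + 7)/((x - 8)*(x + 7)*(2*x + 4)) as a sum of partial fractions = -119/(150*(x + 7)) + 9/(100*(x + 2)) - 89/(300*(x - 8))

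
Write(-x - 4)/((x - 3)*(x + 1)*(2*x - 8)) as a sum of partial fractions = -3/(40*(x + 1)) + 7/(8*(x - 3)) - 4/(5*(x - 4))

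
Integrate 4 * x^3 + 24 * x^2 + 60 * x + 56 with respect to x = x^4 + 8*x^3 + 30*x^2 + 56*x + C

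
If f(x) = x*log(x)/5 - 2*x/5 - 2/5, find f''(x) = 1/(5*x)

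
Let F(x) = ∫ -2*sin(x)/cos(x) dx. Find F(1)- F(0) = 2*log(cos(1))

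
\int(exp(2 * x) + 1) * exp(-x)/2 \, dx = sinh(x) + C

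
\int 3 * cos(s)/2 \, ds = 3*sin(s)/2 + C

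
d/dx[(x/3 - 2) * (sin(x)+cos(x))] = -x*sin(x)/3 + x*cos(x)/3 + 7*sin(x)/3 - 5*cos(x)/3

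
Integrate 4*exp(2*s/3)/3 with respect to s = 2*exp(2*s/3) + C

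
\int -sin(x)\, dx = cos(x) + C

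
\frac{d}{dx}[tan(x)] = cos(x)^(-2)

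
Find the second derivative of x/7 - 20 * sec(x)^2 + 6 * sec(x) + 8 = -120*tan(x)^4 - 160*tan(x)^2 - 40 - 6/cos(x) + 12/cos(x)^3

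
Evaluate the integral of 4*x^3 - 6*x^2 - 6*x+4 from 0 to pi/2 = -4 + (-2 + pi/2)^2*(1 + pi/2)^2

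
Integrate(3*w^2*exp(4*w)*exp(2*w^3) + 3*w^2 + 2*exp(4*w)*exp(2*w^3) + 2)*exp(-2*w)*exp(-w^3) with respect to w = 2*sinh(w*(w^2 + 2)) + C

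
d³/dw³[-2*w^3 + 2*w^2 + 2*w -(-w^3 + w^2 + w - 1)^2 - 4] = -120*w^3 + 120*w^2 + 24*w - 36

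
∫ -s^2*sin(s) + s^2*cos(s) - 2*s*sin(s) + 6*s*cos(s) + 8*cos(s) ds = sqrt(2)*(s + 2)^2*sin(s + pi/4) + C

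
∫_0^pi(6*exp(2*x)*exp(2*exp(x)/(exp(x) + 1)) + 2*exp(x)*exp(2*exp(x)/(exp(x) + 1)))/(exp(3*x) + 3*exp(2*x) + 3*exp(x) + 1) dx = -E + 2*exp(2*exp(pi)/(1 + exp(pi)) + pi)/(1 + exp(pi))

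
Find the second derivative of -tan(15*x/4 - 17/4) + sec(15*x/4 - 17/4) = -225*tan(15*x/4 - 17/4)^3/8 + 225*tan(15*x/4 - 17/4)^2*sec(15*x/4 - 17/4)/8 - 225*tan(15*x/4 - 17/4)/8 + 225*sec(15*x/4 - 17/4)/16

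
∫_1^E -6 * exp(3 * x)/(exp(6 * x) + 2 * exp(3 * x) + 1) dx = -2*exp(-3)/(exp(-3) + 1) + 2*exp(-3*E)/(exp(-3*E) + 1)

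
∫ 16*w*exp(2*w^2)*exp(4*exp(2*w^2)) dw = exp(4*exp(2*w^2)) + C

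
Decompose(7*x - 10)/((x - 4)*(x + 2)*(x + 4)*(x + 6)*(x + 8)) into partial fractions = -11/(96*(x + 8)) + 13/(40*(x + 6)) - 19/(64*(x + 4)) + 1/(12*(x + 2)) + 1/(320*(x - 4))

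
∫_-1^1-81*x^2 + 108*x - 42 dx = -138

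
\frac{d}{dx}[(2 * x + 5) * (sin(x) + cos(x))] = -2*x*sin(x) + 2*x*cos(x) - 3*sin(x) + 7*cos(x)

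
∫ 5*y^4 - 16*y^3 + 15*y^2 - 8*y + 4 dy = y^5 - 4*y^4 + 5*y^3 - 4*y^2 + 4*y + C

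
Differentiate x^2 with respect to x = 2*x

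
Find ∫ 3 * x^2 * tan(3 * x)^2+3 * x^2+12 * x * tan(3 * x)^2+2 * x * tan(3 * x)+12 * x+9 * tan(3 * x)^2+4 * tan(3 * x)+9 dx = ((x + 2)^2 - 1)*tan(3*x) + C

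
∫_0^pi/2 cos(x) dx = 1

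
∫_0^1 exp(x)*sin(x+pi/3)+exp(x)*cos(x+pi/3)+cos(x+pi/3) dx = -sqrt(3) + (1 + E)*sin(1 + pi/3)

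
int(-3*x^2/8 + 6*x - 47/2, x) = -x^3/8 + 3*x^2 - 47*x/2 + C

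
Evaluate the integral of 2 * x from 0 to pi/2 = pi^2/4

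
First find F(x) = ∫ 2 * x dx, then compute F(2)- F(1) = 3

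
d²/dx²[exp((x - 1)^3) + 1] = 9*x^4*exp(x^3 - 3*x^2 + 3*x - 1) - 36*x^3*exp(x^3 - 3*x^2 + 3*x - 1) + 54*x^2*exp(x^3 - 3*x^2 + 3*x - 1) - 30*x*exp(x^3 - 3*x^2 + 3*x - 1) + 3*exp(x^3 - 3*x^2 + 3*x - 1)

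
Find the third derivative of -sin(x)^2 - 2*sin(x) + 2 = 2*(4*sin(x) + 1)*cos(x)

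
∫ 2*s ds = s^2 + C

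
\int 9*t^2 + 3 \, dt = 3*t^3 + 3*t + C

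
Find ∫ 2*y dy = y^2 + C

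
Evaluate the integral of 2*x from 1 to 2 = 3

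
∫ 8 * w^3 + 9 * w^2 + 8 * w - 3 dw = 2*w^4 + 3*w^3 + 4*w^2 - 3*w + C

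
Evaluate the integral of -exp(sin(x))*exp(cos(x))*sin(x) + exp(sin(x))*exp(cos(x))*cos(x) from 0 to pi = -E + exp(-1)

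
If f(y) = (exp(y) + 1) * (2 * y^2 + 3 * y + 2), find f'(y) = 2*y^2*exp(y) + 7*y*exp(y) + 4*y + 5*exp(y) + 3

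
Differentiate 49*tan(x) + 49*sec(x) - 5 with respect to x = 49*(sin(x) + 1)/cos(x)^2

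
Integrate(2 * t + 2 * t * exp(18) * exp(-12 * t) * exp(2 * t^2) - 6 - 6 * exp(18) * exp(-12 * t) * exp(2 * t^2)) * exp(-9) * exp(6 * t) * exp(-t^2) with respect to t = 2*sinh((t - 3)^2) + C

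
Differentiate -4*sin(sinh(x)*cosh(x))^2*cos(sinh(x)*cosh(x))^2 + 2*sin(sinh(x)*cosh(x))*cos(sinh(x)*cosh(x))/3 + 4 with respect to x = -4*(4*sin(sinh(x)*cosh(x))*cos(sinh(x)*cosh(x)) - 1/3)*sin(sinh(x)*cosh(x) + pi/4)*cos(sinh(x)*cosh(x) + pi/4)*cosh(2*x)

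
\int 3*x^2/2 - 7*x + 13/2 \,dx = x^3/2 - 7*x^2/2 + 13*x/2 + C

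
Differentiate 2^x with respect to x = 2^x*log(2)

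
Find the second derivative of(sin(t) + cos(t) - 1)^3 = 6*(-3*sqrt(2)*sin(t)*cos(t + pi/4) + 4*cos(t) - 3)*sin(t)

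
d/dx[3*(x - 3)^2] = 6*x - 18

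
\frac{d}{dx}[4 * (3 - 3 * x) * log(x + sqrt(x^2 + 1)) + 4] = (-12*x^2*log(x + sqrt(x^2 + 1)) - 12*x^2 - 12*x*sqrt(x^2 + 1)*log(x + sqrt(x^2 + 1)) - 12*x*sqrt(x^2 + 1) + 12*x + 12*sqrt(x^2 + 1) - 12*log(x + sqrt(x^2 + 1)))/(x^2 + x*sqrt(x^2 + 1) + 1)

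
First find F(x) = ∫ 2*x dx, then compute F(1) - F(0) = 1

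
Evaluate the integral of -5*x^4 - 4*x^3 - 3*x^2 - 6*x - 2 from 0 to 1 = -8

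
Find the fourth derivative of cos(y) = cos(y)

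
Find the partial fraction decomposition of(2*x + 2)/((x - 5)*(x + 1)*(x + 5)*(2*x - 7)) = -8/(51*(2*x - 7)) + 1/(85*(x + 5)) + 1/(15*(x - 5))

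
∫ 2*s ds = s^2 + C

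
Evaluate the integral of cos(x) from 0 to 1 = sin(1)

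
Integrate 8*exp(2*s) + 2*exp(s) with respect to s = (4*exp(s) + 2)*exp(s) + C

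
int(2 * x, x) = x^2 + C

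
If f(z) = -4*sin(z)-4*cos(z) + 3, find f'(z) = 4*sin(z) - 4*cos(z)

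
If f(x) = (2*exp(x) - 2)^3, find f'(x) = 24*exp(3*x) - 48*exp(2*x) + 24*exp(x)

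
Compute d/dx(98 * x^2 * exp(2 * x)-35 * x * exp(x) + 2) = 196*x^2*exp(2*x) + 196*x*exp(2*x) - 35*x*exp(x) - 35*exp(x)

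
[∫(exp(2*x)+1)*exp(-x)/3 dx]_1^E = -E/3 - exp(-E)/3 + exp(-1)/3 + exp(E)/3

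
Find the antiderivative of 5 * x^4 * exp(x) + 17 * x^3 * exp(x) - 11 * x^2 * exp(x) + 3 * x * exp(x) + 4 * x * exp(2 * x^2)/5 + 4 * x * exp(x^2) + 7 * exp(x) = x*(5*x^3 - 3*x^2 - 2*x + 7)*exp(x) + exp(2*x^2)/5 + 2*exp(x^2) + C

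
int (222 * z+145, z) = 111*z^2 + 145*z + C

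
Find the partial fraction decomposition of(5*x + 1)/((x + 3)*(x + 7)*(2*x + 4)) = -17/(20*(x + 7)) + 7/(4*(x + 3)) - 9/(10*(x + 2))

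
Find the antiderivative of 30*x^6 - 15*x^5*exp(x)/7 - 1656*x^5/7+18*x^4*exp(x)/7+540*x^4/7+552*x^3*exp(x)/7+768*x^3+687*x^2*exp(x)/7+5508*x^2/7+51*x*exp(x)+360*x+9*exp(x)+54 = 3*x*(-x^2 + 7*x + 7)*(5*x^2 + 4*x + 3)*(-2*x^2 + 6*x + exp(x) + 6)/7 + C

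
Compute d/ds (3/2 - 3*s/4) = -3/4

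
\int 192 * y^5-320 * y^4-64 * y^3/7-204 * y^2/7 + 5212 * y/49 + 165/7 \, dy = 32*y^6 - 64*y^5 - 16*y^4/7 - 68*y^3/7 + 2606*y^2/49 + 165*y/7 + C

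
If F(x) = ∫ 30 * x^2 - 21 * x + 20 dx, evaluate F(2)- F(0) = 78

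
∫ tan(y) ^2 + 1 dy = tan(y) + C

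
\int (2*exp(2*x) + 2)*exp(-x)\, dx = 4*sinh(x) + C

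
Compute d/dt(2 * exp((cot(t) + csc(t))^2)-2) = -4*(cos(t)^2 + 2*cos(t) + 1)*exp(2*cos(t)/sin(t)^2)*exp(sin(t)^(-2))*exp(tan(t)^(-2))/sin(t)^3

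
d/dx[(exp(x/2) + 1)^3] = 3*exp(3*x/2)/2 + 3*exp(x/2)/2 + 3*exp(x)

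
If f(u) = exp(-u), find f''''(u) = exp(-u)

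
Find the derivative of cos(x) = -sin(x)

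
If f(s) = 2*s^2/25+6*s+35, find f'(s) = 4*s/25 + 6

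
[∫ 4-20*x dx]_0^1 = -6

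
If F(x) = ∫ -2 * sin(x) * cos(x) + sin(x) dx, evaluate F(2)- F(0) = cos(2)^2 - cos(2)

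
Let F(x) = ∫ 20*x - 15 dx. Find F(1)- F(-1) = -30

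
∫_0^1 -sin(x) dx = -1 + cos(1)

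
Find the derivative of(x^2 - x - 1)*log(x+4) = (2*x^2*log(x + 4) + x^2 + 7*x*log(x + 4) - x - 4*log(x + 4) - 1)/(x + 4)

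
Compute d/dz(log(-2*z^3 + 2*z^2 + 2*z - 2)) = (3*z + 1)/(z^2 - 1)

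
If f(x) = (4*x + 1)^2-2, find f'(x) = 32*x + 8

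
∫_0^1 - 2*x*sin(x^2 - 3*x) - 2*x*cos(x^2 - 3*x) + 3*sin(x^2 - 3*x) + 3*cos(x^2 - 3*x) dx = -1 + cos(2) + sin(2)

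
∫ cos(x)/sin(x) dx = log(sin(x)/2) + C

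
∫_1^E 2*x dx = -1 + exp(2)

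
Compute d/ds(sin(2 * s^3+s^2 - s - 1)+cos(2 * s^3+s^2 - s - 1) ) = -6*s^2*sin(2*s^3 + s^2 - s - 1) + 6*s^2*cos(2*s^3 + s^2 - s - 1) - 2*s*sin(2*s^3 + s^2 - s - 1) + 2*s*cos(2*s^3 + s^2 - s - 1) + sin(2*s^3 + s^2 - s - 1) - cos(2*s^3 + s^2 - s - 1)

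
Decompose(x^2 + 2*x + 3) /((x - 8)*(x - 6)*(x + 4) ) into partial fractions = 11/(120*(x + 4)) - 51/(20*(x - 6)) + 83/(24*(x - 8))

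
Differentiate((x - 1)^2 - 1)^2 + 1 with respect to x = 4*x^3 - 12*x^2 + 8*x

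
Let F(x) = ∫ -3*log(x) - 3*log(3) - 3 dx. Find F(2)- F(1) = -6*log(6) + 3*log(3)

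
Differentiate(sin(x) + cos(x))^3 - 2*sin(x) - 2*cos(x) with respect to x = sqrt(2)*(3*sin(3*x + pi/4) - cos(x + pi/4))/2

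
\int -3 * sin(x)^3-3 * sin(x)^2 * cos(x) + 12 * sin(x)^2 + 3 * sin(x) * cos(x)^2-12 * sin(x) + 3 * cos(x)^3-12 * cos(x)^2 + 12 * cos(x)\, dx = (sqrt(2)*sin(x + pi/4) - 2)^3 + C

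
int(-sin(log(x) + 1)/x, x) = cos(log(x) + 1) + C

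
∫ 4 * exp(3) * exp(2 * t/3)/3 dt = 2*exp(2*t/3 + 3) + C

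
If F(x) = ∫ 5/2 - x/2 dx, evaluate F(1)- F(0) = 9/4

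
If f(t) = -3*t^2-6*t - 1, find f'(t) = -6*t - 6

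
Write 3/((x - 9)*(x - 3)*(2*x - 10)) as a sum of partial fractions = 1/(8*(x - 3)) - 3/(16*(x - 5)) + 1/(16*(x - 9))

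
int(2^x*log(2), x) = 2^x + C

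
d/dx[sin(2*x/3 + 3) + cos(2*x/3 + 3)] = -2*sin(2*x/3 + 3)/3 + 2*cos(2*x/3 + 3)/3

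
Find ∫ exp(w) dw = exp(w) + C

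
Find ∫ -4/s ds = -4*log(3*s) + C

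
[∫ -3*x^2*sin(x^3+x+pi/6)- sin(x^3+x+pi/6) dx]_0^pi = -cos(pi/6 + pi^3) - sqrt(3)/2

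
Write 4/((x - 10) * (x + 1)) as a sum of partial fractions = -4/(11*(x + 1)) + 4/(11*(x - 10))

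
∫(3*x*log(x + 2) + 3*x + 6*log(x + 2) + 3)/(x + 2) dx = 3*(x + 1)*log(x + 2) + C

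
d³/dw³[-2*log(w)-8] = -4/w^3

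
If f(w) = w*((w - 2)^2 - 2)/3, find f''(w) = 2*w - 8/3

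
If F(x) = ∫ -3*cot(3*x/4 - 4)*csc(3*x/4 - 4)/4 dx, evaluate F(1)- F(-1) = csc(19/4) - csc(13/4)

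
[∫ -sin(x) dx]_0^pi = -2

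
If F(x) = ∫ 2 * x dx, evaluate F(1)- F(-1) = 0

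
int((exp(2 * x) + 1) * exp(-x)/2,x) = sinh(x) + C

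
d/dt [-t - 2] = -1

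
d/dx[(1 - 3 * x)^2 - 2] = 18*x - 6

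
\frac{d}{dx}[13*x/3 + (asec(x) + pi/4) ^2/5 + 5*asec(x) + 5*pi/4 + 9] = (130*x^2*sqrt(1 - 1/x^2) + 12*asec(x) + 3*pi + 150)/(30*x^2*sqrt(1 - 1/x^2))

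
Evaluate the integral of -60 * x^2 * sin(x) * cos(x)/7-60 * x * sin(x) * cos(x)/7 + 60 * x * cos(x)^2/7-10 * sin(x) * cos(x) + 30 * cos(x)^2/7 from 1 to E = -95*cos(1)^2/7 + 5*(7 + 6*E + 6*exp(2))*cos(E)^2/7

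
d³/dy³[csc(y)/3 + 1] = (1/3 - 2/sin(y)^2)*cos(y)/sin(y)^2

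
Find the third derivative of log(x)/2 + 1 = x^(-3)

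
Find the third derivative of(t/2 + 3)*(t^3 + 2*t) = 12*t + 18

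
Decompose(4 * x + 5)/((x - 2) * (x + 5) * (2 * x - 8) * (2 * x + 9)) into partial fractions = -4/(17*(2*x + 9)) + 5/(42*(x + 5)) - 1/(28*(x - 2)) + 7/(204*(x - 4))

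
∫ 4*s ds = 2*s^2 + C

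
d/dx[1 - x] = -1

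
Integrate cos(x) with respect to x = sin(x) + C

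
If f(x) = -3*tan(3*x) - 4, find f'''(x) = -486*tan(3*x)^4 - 648*tan(3*x)^2 - 162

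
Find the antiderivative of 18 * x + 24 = 9*x^2 + 24*x + C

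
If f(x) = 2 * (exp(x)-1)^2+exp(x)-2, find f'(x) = 4*exp(2*x) - 3*exp(x)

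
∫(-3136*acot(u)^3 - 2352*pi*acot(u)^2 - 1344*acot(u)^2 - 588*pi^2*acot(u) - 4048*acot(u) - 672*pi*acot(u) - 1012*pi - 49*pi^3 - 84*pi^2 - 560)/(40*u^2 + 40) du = 49*(4*acot(u) + pi)^2/16 + (7*(4*acot(u) + pi)^2 + 32*acot(u) + 8*pi)^2/640 + 14*acot(u) + C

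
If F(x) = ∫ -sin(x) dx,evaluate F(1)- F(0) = -1 + cos(1)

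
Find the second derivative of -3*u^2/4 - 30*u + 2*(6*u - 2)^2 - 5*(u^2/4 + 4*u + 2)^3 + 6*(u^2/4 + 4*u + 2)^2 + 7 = -75*u^4/32 - 75*u^3 - 738*u^2 - 2208*u - 1287/2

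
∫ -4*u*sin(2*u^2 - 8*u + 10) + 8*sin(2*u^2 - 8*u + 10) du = cos(2*(u - 2)^2 + 2) + C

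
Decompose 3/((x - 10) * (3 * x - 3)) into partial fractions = -1/(9*(x - 1)) + 1/(9*(x - 10))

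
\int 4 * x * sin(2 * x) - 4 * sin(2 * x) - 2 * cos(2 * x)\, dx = (2 - 2*x)*cos(2*x) + C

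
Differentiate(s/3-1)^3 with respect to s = s^2/9 - 2*s/3 + 1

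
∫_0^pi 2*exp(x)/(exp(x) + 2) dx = -2*log(3) + 2*log(2 + exp(pi))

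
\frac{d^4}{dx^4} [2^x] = 2^x*log(2)^4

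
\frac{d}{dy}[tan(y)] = cos(y)^(-2)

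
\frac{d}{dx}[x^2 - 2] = 2*x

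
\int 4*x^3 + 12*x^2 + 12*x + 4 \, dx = x^4 + 4*x^3 + 6*x^2 + 4*x + C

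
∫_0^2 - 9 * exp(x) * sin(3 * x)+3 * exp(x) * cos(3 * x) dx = -3 + 3*exp(2)*cos(6)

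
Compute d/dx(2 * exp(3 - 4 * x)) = -8*exp(3 - 4*x)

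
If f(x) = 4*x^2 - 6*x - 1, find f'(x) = 8*x - 6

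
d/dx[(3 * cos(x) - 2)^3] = 9*(9*sin(x)^2 + 12*cos(x) - 13)*sin(x)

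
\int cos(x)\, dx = sin(x) + C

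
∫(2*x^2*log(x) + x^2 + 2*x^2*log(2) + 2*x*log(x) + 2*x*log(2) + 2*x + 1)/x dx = (x + 1)^2*log(2*x) + C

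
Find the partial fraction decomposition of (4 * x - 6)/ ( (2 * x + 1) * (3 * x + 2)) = 26/(3*x + 2) - 16/(2*x + 1)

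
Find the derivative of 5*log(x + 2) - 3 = 5/(x + 2)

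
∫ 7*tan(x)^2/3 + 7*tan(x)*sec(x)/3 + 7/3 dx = 7*tan(x)/3 + 7*sec(x)/3 + C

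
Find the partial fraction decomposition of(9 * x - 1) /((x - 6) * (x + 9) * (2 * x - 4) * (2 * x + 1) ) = -22/(1105*(2*x + 1)) + 41/(2805*(x + 9)) - 17/(440*(x - 2)) + 53/(1560*(x - 6))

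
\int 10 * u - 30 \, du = 5*u^2 - 30*u + C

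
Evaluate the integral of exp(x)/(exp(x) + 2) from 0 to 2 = -log(9) + log(6 + 3*exp(2))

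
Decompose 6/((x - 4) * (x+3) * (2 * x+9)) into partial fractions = 8/(17*(2*x + 9)) - 2/(7*(x + 3)) + 6/(119*(x - 4))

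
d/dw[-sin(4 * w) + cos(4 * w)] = -4*sin(4*w) - 4*cos(4*w)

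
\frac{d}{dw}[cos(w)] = -sin(w)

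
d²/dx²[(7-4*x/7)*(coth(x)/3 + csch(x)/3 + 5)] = (-4*x*cosh(x)^2 - 8*x*cosh(x) - 4*x + 8*sinh(x) + 4*sinh(2*x) + 49*cosh(x)^2 + 98*cosh(x) + 49)/(21*sinh(x)^3)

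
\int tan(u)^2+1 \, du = tan(u) + C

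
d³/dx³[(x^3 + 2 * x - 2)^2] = 120*x^3 + 96*x - 24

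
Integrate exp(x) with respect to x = exp(x) + C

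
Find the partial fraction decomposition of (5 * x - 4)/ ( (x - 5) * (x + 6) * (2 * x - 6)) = -17/(99*(x + 6)) - 11/(36*(x - 3)) + 21/(44*(x - 5))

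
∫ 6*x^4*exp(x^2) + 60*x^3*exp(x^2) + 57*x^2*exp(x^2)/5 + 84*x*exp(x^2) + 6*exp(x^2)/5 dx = (3*x^3 + 30*x^2 + 6*x/5 + 12)*exp(x^2) + C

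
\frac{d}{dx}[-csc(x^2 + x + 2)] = (2*x + 1)*cos(x^2 + x + 2)/sin(x^2 + x + 2)^2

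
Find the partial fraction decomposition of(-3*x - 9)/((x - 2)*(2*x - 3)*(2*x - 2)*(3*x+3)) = 18/(5*(2*x - 3)) + 1/(30*(x + 1)) - 1/(x - 1) - 5/(6*(x - 2))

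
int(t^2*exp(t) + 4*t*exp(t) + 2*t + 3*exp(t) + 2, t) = (t + 1)^2*(exp(t) + 1) + C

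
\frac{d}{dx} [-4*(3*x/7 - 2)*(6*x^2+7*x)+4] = -216*x^2/7 + 72*x + 56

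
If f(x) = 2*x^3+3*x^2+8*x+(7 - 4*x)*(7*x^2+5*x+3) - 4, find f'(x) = -78*x^2 + 64*x + 31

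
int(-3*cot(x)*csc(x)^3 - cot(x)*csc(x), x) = csc(x)^3 + csc(x) + C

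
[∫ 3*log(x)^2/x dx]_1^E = 1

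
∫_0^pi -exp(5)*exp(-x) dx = -exp(5) + exp(5 - pi)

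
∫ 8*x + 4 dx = 4*x^2 + 4*x + C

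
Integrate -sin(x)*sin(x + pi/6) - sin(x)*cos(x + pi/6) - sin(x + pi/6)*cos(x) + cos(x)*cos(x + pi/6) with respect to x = (sin(x) + cos(x))*cos(x + pi/6) + C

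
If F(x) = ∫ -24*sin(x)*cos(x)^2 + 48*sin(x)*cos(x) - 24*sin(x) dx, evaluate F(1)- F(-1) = 0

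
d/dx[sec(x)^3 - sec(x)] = 3*tan(x)*sec(x)^3 - tan(x)*sec(x)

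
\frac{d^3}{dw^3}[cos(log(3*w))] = (-sin(log(w) + log(3)) + 3*cos(log(w) + log(3)))/w^3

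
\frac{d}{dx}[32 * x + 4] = 32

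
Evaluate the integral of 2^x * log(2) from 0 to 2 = 3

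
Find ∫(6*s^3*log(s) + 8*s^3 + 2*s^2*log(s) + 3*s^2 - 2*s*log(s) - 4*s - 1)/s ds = (log(s) + 1)*(2*s^3 + s^2 - 2*s - 1) + C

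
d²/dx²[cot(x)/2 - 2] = cos(x)/sin(x)^3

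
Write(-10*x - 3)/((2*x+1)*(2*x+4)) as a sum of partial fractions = 2/(3*(2*x + 1)) - 17/(6*(x + 2))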